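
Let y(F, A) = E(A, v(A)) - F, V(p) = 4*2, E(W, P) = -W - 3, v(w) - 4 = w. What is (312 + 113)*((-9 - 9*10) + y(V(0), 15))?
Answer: -53125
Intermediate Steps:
v(w) = 4 + w
E(W, P) = -3 - W
V(p) = 8
y(F, A) = -3 - A - F (y(F, A) = (-3 - A) - F = -3 - A - F)
(312 + 113)*((-9 - 9*10) + y(V(0), 15)) = (312 + 113)*((-9 - 9*10) + (-3 - 1*15 - 1*8)) = 425*((-9 - 90) + (-3 - 15 - 8)) = 425*(-99 - 26) = 425*(-125) = -53125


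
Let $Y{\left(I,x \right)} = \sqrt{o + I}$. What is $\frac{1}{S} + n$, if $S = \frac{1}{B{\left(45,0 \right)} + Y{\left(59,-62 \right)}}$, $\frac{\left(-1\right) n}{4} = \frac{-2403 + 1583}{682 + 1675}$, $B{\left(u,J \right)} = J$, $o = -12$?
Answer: $\frac{3280}{2357} + \sqrt{47} \approx 8.2473$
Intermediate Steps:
$n = \frac{3280}{2357}$ ($n = - 4 \frac{-2403 + 1583}{682 + 1675} = - 4 \left(- \frac{820}{2357}\right) = - 4 \left(\left(-820\right) \frac{1}{2357}\right) = \left(-4\right) \left(- \frac{820}{2357}\right) = \frac{3280}{2357} \approx 1.3916$)
$Y{\left(I,x \right)} = \sqrt{-12 + I}$
$S = \frac{\sqrt{47}}{47}$ ($S = \frac{1}{0 + \sqrt{-12 + 59}} = \frac{1}{0 + \sqrt{47}} = \frac{1}{\sqrt{47}} = \frac{\sqrt{47}}{47} \approx 0.14586$)
$\frac{1}{S} + n = \frac{1}{\frac{1}{47} \sqrt{47}} + \frac{3280}{2357} = \sqrt{47} + \frac{3280}{2357} = \frac{3280}{2357} + \sqrt{47}$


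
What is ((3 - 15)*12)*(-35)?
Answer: 5040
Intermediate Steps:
((3 - 15)*12)*(-35) = -12*12*(-35) = -144*(-35) = 5040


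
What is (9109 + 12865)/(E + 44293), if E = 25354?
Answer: 21974/69647 ≈ 0.31551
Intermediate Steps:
(9109 + 12865)/(E + 44293) = (9109 + 12865)/(25354 + 44293) = 21974/69647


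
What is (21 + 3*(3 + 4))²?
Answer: 1764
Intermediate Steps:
(21 + 3*(3 + 4))² = (21 + 3*7)² = (21 + 21)² = 42² = 1764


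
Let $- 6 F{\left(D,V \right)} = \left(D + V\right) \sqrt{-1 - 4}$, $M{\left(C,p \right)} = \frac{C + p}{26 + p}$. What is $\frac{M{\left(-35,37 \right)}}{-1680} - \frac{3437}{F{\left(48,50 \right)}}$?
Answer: $- \frac{1}{52920} - \frac{1473 i \sqrt{5}}{35} \approx -1.8896 \cdot 10^{-5} - 94.107 i$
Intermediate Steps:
$M{\left(C,p \right)} = \frac{C + p}{26 + p}$
$F{\left(D,V \right)} = - \frac{i \sqrt{5} \left(D + V\right)}{6}$ ($F{\left(D,V \right)} = - \frac{\left(D + V\right) \sqrt{-1 - 4}}{6} = - \frac{\left(D + V\right) \sqrt{-5}}{6} = - \frac{\left(D + V\right) i \sqrt{5}}{6} = - \frac{i \sqrt{5} \left(D + V\right)}{6}$)
$\frac{M{\left(-35,37 \right)}}{-1680} - \frac{3437}{F{\left(48,50 \right)}} = \frac{\frac{1}{26 + 37} \left(-35 + 37\right)}{-1680} - \frac{3437}{\frac{1}{6} i \sqrt{5} \left(\left(-1\right) 48 - 50\right)} = \frac{1}{63} \cdot 2 \left(- \frac{1}{1680}\right) - \frac{3437}{\frac{1}{6} i \sqrt{5} \left(-48 - 50\right)} = \frac{1}{63} \cdot 2 \left(- \frac{1}{1680}\right) - \frac{3437}{\frac{1}{6} i \sqrt{5} \left(-98\right)} = \frac{2}{63} \left(- \frac{1}{1680}\right) - \frac{3437}{\left(- \frac{49}{3}\right) i \sqrt{5}} = - \frac{1}{52920} - 3437 \frac{3 i \sqrt{5}}{245} = - \frac{1}{52920} - \frac{1473 i \sqrt{5}}{35}$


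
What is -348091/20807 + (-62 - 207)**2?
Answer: 1505267236/20807 ≈ 72344.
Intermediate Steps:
-348091/20807 + (-62 - 207)**2 = -348091*1/20807 + (-269)**2 = -348091/20807 + 72361 = 1505267236/20807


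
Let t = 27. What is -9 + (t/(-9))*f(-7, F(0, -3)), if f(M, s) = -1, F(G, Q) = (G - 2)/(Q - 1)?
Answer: -6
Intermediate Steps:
F(G, Q) = (-2 + G)/(-1 + Q)
-9 + (t/(-9))*f(-7, F(0, -3)) = -9 + (27/(-9))*(-1) = -9 + (27*(-1/9))*(-1) = -9 - 3*(-1) = -9 + 3 = -6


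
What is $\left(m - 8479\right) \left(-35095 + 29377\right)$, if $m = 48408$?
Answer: $-228314022$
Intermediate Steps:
$\left(m - 8479\right) \left(-35095 + 29377\right) = \left(48408 - 8479\right) \left(-35095 + 29377\right) = 39929 \left(-5718\right) = -228314022$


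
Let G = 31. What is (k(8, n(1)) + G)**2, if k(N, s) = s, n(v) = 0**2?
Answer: 961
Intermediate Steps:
n(v) = 0
(k(8, n(1)) + G)**2 = (0 + 31)**2 = 31**2 = 961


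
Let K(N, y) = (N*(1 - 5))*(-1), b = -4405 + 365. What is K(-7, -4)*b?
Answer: 113120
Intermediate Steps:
b = -4040
K(N, y) = 4*N (K(N, y) = (N*(-4))*(-1) = -4*N*(-1) = 4*N)
K(-7, -4)*b = (4*(-7))*(-4040) = -28*(-4040) = 113120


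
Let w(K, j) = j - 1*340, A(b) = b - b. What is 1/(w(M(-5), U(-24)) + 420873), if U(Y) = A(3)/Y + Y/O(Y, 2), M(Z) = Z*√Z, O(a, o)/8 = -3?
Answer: 1/420534 ≈ 2.3779e-6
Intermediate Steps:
A(b) = 0
O(a, o) = -24 (O(a, o) = 8*(-3) = -24)
M(Z) = Z^(3/2)
U(Y) = -Y/24 (U(Y) = 0/Y + Y/(-24) = 0 + Y*(-1/24) = 0 - Y/24 = -Y/24)
w(K, j) = -340 + j (w(K, j) = j - 340 = -340 + j)
1/(w(M(-5), U(-24)) + 420873) = 1/((-340 - 1/24*(-24)) + 420873) = 1/((-340 + 1) + 420873) = 1/(-339 + 420873) = 1/420534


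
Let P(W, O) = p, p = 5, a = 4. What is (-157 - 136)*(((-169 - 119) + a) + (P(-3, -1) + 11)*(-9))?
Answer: 125404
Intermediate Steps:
P(W, O) = 5
(-157 - 136)*(((-169 - 119) + a) + (P(-3, -1) + 11)*(-9)) = (-157 - 136)*(((-169 - 119) + 4) + (5 + 11)*(-9)) = -293*((-288 + 4) + 16*(-9)) = -293*(-284 - 144) = -293*(-428) = 125404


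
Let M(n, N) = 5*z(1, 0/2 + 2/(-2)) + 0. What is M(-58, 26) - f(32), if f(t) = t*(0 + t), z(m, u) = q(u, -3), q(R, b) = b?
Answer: -1039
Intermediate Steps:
z(m, u) = -3
f(t) = t² (f(t) = t*t = t²)
M(n, N) = -15 (M(n, N) = 5*(-3) + 0 = -15 + 0 = -15)
M(-58, 26) - f(32) = -15 - 1*32² = -15 - 1*1024 = -15 - 1024 = -1039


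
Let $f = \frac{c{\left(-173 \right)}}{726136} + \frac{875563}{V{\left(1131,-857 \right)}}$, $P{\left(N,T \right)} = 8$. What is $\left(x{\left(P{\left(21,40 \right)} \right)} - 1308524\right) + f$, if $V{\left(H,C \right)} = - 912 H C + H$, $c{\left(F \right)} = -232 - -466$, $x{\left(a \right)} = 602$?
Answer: $- \frac{32289794856884268337}{24687859741860} \approx -1.3079 \cdot 10^{6}$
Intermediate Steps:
$c{\left(F \right)} = 234$ ($c{\left(F \right)} = -232 + 466 = 234$)
$V{\left(H,C \right)} = H - 912 C H$ ($V{\left(H,C \right)} = - 912 C H + H = H - 912 C H$)
$f = \frac{32408746583}{24687859741860}$ ($f = \frac{234}{726136} + \frac{875563}{1131 \left(1 - -781584\right)} = 234 \cdot \frac{1}{726136} + \frac{875563}{1131 \left(1 + 781584\right)} = \frac{117}{363068} + \frac{875563}{1131 \cdot 781585} = \frac{117}{363068} + \frac{875563}{883972635} = \frac{117}{363068} + 875563 \cdot \frac{1}{883972635} = \frac{117}{363068} + \frac{67351}{67997895} = \frac{32408746583}{24687859741860} \approx 0.0013127$)
$\left(x{\left(P{\left(21,40 \right)} \right)} - 1308524\right) + f = \left(602 - 1308524\right) + \frac{32408746583}{24687859741860} = -1307922 + \frac{32408746583}{24687859741860} = - \frac{32289794856884268337}{24687859741860}$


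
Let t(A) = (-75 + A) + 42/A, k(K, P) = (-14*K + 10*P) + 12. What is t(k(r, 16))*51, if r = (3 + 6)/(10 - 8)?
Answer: 191148/109 ≈ 1753.7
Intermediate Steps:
r = 9/2 ≈ 4.5000
k(K, P) = 12 - 14*K + 10*P
t(A) = -75 + A + 42/A
t(k(r, 16))*51 = (-75 + (12 - 14*9/2 + 10*16) + 42/(12 - 14*9/2 + 10*16))*51 = (-75 + (12 - 63 + 160) + 42/(12 - 63 + 160))*51 = (-75 + 109 + 42/109)*51 = (3748/109)*51 = 191148/109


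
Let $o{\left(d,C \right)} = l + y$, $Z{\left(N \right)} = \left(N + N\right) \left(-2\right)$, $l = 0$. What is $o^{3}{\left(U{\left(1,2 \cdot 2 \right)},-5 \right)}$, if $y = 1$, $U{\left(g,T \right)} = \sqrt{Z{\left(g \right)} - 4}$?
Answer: $1$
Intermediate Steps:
$Z{\left(N \right)} = - 4 N$ ($Z{\left(N \right)} = 2 N \left(-2\right) = - 4 N$)
$U{\left(g,T \right)} = \sqrt{-4 - 4 g}$ ($U{\left(g,T \right)} = \sqrt{- 4 g - 4} = \sqrt{-4 - 4 g}$)
$o{\left(d,C \right)} = 1$ ($o{\left(d,C \right)} = 0 + 1 = 1$)
$o^{3}{\left(U{\left(1,2 \cdot 2 \right)},-5 \right)} = 1^{3} = 1$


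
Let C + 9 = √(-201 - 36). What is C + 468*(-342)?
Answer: -160065 + I*√237 ≈ -1.6007e+5 + 15.395*I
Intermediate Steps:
C = -9 + I*√237 (C = -9 + √(-201 - 36) = -9 + √(-237) = -9 + I*√237 ≈ -9.0 + 15.395*I)
C + 468*(-342) = (-9 + I*√237) + 468*(-342) = (-9 + I*√237) - 160056 = -160065 + I*√237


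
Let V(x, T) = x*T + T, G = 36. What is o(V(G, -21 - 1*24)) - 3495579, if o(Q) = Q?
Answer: -3497244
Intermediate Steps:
V(x, T) = T + T*x (V(x, T) = T*x + T = T + T*x)
o(V(G, -21 - 1*24)) - 3495579 = (-21 - 1*24)*(1 + 36) - 3495579 = (-21 - 24)*37 - 3495579 = -45*37 - 3495579 = -1665 - 3495579 = -3497244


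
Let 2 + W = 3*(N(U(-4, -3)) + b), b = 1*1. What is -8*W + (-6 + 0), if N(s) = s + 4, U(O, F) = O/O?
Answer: -134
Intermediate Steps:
b = 1
U(O, F) = 1
N(s) = 4 + s
W = 16 (W = -2 + 3*((4 + 1) + 1) = -2 + 3*(5 + 1) = -2 + 3*6 = -2 + 18 = 16)
-8*W + (-6 + 0) = -8*16 + (-6 + 0) = -128 - 6 = -134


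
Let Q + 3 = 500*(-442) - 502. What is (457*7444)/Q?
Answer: -3401908/221505 ≈ -15.358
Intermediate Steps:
Q = -221505 (Q = -3 + (500*(-442) - 502) = -3 + (-221000 - 502) = -3 - 221502 = -221505)
(457*7444)/Q = (457*7444)/(-221505) = 3401908*(-1/221505) = -3401908/221505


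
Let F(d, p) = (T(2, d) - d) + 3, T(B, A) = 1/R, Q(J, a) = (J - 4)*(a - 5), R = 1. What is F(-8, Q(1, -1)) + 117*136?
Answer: 15924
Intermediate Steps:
Q(J, a) = (-5 + a)*(-4 + J) (Q(J, a) = (-4 + J)*(-5 + a) = (-5 + a)*(-4 + J))
T(B, A) = 1 (T(B, A) = 1/1 = 1*1 = 1)
F(d, p) = 4 - d (F(d, p) = (1 - d) + 3 = 4 - d)
F(-8, Q(1, -1)) + 117*136 = (4 - 1*(-8)) + 117*136 = (4 + 8) + 15912 = 12 + 15912 = 15924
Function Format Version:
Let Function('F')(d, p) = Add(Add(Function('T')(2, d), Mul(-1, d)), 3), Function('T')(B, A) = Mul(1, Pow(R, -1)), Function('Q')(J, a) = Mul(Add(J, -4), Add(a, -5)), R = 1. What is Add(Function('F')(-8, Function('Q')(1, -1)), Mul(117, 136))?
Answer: 15924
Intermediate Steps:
Function('Q')(J, a) = Mul(Add(-5, a), Add(-4, J)) (Function('Q')(J, a) = Mul(Add(-4, J), Add(-5, a)) = Mul(Add(-5, a), Add(-4, J)))
Function('T')(B, A) = 1 (Function('T')(B, A) = Mul(1, Pow(1, -1)) = Mul(1, 1) = 1)
Function('F')(d, p) = Add(4, Mul(-1, d)) (Function('F')(d, p) = Add(Add(1, Mul(-1, d)), 3) = Add(4, Mul(-1, d)))
Add(Function('F')(-8, Function('Q')(1, -1)), Mul(117, 136)) = Add(Add(4, Mul(-1, -8)), Mul(117, 136)) = Add(Add(4, 8), 15912) = Add(12, 15912) = 15924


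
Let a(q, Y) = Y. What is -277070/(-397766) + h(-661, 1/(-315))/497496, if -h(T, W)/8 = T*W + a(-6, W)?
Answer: 180907846093/259726679541 ≈ 0.69653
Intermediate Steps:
h(T, W) = -8*W - 8*T*W (h(T, W) = -8*(T*W + W) = -8*(W + T*W) = -8*W - 8*T*W)
-277070/(-397766) + h(-661, 1/(-315))/497496 = -277070/(-397766) + (8*(1/(-315))*(-1 - 1*(-661)))/497496 = -277070*(-1/397766) + (8*(1*(-1/315))*(-1 + 661))*(1/497496) = 138535/198883 + (8*(-1/315)*660)*(1/497496) = 138535/198883 - 352/21*1/497496 = 138535/198883 - 44/1305927 = 180907846093/259726679541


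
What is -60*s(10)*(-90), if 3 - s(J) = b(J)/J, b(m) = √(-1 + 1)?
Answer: 16200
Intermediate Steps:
b(m) = 0 (b(m) = √0 = 0)
s(J) = 3 (s(J) = 3 - 0/J = 3 - 1*0 = 3 + 0 = 3)
-60*s(10)*(-90) = -60*3*(-90) = -180*(-90) = 16200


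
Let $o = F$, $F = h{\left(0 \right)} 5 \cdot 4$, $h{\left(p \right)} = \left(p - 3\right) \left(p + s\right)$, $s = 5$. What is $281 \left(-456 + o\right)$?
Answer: $-212436$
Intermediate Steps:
$h{\left(p \right)} = \left(-3 + p\right) \left(5 + p\right)$ ($h{\left(p \right)} = \left(p - 3\right) \left(p + 5\right) = \left(-3 + p\right) \left(5 + p\right)$)
$F = -300$ ($F = \left(-15 + 0^{2} + 2 \cdot 0\right) 5 \cdot 4 = \left(-15 + 0 + 0\right) 5 \cdot 4 = \left(-15\right) 5 \cdot 4 = \left(-75\right) 4 = -300$)
$o = -300$
$281 \left(-456 + o\right) = 281 \left(-456 - 300\right) = 281 \left(-756\right) = -212436$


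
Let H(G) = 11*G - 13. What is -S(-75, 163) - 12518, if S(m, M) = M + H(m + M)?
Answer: -13636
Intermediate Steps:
H(G) = -13 + 11*G
S(m, M) = -13 + 11*m + 12*M (S(m, M) = M + (-13 + 11*(m + M)) = M + (-13 + 11*(M + m)) = M + (-13 + (11*M + 11*m)) = M + (-13 + 11*M + 11*m) = -13 + 11*m + 12*M)
-S(-75, 163) - 12518 = -(-13 + 11*(-75) + 12*163) - 12518 = -(-13 - 825 + 1956) - 12518 = -1*1118 - 12518 = -1118 - 12518 = -13636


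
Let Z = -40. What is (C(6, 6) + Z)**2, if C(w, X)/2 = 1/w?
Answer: 14161/9 ≈ 1573.4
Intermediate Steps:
C(w, X) = 2/w
(C(6, 6) + Z)**2 = (2/6 - 40)**2 = (2*(1/6) - 40)**2 = (1/3 - 40)**2 = (-119/3)**2 = 14161/9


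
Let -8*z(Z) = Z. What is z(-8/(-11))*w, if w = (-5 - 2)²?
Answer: -49/11 ≈ -4.4545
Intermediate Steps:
z(Z) = -Z/8
w = 49 (w = (-7)² = 49)
z(-8/(-11))*w = -(-1)/(-11)*49 = -(-1)*(-1)/11*49 = -⅛*8/11*49 = -1/11*49 = -49/11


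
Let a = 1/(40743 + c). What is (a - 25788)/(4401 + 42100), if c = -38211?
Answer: -894455/1612884 ≈ -0.55457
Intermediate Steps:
a = 1/2532 (a = 1/(40743 - 38211) = 1/2532 ≈ 0.00039494)
(a - 25788)/(4401 + 42100) = (1/2532 - 25788)/(4401 + 42100) = -65295215/2532/46501 = -65295215/2532*1/46501 = -894455/1612884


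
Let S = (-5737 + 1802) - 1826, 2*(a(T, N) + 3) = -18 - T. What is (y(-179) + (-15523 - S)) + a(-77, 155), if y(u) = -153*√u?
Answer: -19471/2 - 153*I*√179 ≈ -9735.5 - 2047.0*I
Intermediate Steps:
a(T, N) = -12 - T/2 (a(T, N) = -3 + (-18 - T)/2 = -3 + (-9 - T/2) = -12 - T/2)
S = -5761 (S = -3935 - 1826 = -5761)
(y(-179) + (-15523 - S)) + a(-77, 155) = (-153*I*√179 + (-15523 - 1*(-5761))) + (-12 - ½*(-77)) = (-153*I*√179 + (-15523 + 5761)) + (-12 + 77/2) = (-153*I*√179 - 9762) + 53/2 = (-9762 - 153*I*√179) + 53/2 = -19471/2 - 153*I*√179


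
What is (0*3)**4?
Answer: 0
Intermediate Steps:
(0*3)**4 = 0**4 = 0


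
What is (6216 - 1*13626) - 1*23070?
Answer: -30480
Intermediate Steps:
(6216 - 1*13626) - 1*23070 = (6216 - 13626) - 23070 = -7410 - 23070 = -30480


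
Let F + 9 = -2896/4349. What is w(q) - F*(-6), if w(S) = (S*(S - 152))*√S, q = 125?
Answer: -252222/4349 - 16875*√5 ≈ -37792.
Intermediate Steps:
F = -42037/4349 (F = -9 - 2896/4349 = -42037/4349 ≈ -9.6659)
w(S) = S^(3/2)*(-152 + S) (w(S) = (S*(-152 + S))*√S = S^(3/2)*(-152 + S))
w(q) - F*(-6) = 125^(3/2)*(-152 + 125) - (-42037)*(-6)/4349 = (625*√5)*(-27) - 1*252222/4349 = -16875*√5 - 252222/4349 = -252222/4349 - 16875*√5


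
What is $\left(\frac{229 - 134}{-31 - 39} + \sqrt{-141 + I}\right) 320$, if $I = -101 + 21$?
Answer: $- \frac{3040}{7} + 320 i \sqrt{221} \approx -434.29 + 4757.1 i$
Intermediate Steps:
$I = -80$
$\left(\frac{229 - 134}{-31 - 39} + \sqrt{-141 + I}\right) 320 = \left(\frac{229 - 134}{-31 - 39} + \sqrt{-141 - 80}\right) 320 = \left(\frac{95}{-70} + \sqrt{-221}\right) 320 = \left(95 \left(- \frac{1}{70}\right) + i \sqrt{221}\right) 320 = \left(- \frac{19}{14} + i \sqrt{221}\right) 320 = - \frac{3040}{7} + 320 i \sqrt{221}$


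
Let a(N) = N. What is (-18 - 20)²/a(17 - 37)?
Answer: -361/5 ≈ -72.200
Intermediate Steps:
(-18 - 20)²/a(17 - 37) = (-18 - 20)²/(17 - 37) = (-38)²/(-20) = 1444*(-1/20) = -361/5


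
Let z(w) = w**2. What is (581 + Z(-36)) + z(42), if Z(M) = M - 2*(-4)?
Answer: 2317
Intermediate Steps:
Z(M) = 8 + M (Z(M) = M + 8 = 8 + M)
(581 + Z(-36)) + z(42) = (581 + (8 - 36)) + 42**2 = (581 - 28) + 1764 = 553 + 1764 = 2317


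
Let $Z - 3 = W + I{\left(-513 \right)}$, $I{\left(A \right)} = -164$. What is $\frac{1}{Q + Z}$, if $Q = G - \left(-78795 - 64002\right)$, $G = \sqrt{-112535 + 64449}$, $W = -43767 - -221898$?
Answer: $\frac{320767}{102891516375} - \frac{i \sqrt{48086}}{102891516375} \approx 3.1175 \cdot 10^{-6} - 2.1312 \cdot 10^{-9} i$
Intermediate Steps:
$W = 178131$ ($W = -43767 + 221898 = 178131$)
$Z = 177970$ ($Z = 3 + \left(178131 - 164\right) = 3 + 177967 = 177970$)
$G = i \sqrt{48086}$ ($G = \sqrt{-48086} = i \sqrt{48086} \approx 219.29 i$)
$Q = 142797 + i \sqrt{48086}$ ($Q = i \sqrt{48086} - \left(-78795 - 64002\right) = i \sqrt{48086} - -142797 = i \sqrt{48086} + 142797 = 142797 + i \sqrt{48086} \approx 1.428 \cdot 10^{5} + 219.29 i$)
$\frac{1}{Q + Z} = \frac{1}{\left(142797 + i \sqrt{48086}\right) + 177970} = \frac{1}{320767 + i \sqrt{48086}}$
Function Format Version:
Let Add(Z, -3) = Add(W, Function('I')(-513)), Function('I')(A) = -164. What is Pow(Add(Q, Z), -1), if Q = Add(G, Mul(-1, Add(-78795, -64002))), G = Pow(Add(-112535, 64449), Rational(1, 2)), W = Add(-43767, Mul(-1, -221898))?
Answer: Add(Rational(320767, 102891516375), Mul(Rational(-1, 102891516375), I, Pow(48086, Rational(1, 2)))) ≈ Add(3.1175e-6, Mul(-2.1312e-9, I))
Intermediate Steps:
W = 178131 (W = Add(-43767, 221898) = 178131)
Z = 177970 (Z = Add(3, Add(178131, -164)) = Add(3, 177967) = 177970)
G = Mul(I, Pow(48086, Rational(1, 2))) (G = Pow(-48086, Rational(1, 2)) = Mul(I, Pow(48086, Rational(1, 2))) ≈ Mul(219.29, I))
Q = Add(142797, Mul(I, Pow(48086, Rational(1, 2)))) (Q = Add(Mul(I, Pow(48086, Rational(1, 2))), Mul(-1, Add(-78795, -64002))) = Add(Mul(I, Pow(48086, Rational(1, 2))), Mul(-1, -142797)) = Add(Mul(I, Pow(48086, Rational(1, 2))), 142797) = Add(142797, Mul(I, Pow(48086, Rational(1, 2)))) ≈ Add(1.4280e+5, Mul(219.29, I)))
Pow(Add(Q, Z), -1) = Pow(Add(Add(142797, Mul(I, Pow(48086, Rational(1, 2)))), 177970), -1) = Pow(Add(320767, Mul(I, Pow(48086, Rational(1, 2)))), -1)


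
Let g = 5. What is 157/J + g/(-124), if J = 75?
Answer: 19093/9300 ≈ 2.0530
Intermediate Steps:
157/J + g/(-124) = 157/75 + 5/(-124) = 157*(1/75) + 5*(-1/124) = 157/75 - 5/124 = 19093/9300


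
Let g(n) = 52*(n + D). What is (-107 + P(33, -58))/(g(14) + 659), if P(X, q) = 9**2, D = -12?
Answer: -26/763 ≈ -0.034076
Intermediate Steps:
P(X, q) = 81
g(n) = -624 + 52*n (g(n) = 52*(n - 12) = 52*(-12 + n) = -624 + 52*n)
(-107 + P(33, -58))/(g(14) + 659) = (-107 + 81)/((-624 + 52*14) + 659) = -26/((-624 + 728) + 659) = -26/(104 + 659) = -26/763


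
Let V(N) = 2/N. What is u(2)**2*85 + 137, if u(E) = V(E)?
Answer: 222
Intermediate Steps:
u(E) = 2/E
u(2)**2*85 + 137 = (2/2)**2*85 + 137 = (2*(1/2))**2*85 + 137 = 1**2*85 + 137 = 1*85 + 137 = 85 + 137 = 222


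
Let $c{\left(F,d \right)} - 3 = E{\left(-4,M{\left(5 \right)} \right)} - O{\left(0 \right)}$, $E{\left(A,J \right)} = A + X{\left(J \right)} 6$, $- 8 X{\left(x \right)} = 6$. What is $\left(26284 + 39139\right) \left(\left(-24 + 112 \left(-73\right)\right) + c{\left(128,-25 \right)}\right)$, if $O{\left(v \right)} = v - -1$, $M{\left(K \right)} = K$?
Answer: $- \frac{1073787699}{2} \approx -5.3689 \cdot 10^{8}$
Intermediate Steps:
$X{\left(x \right)} = - \frac{3}{4}$ ($X{\left(x \right)} = \left(- \frac{1}{8}\right) 6 = - \frac{3}{4}$)
$E{\left(A,J \right)} = - \frac{9}{2} + A$ ($E{\left(A,J \right)} = A - \frac{9}{2} = - \frac{9}{2} + A$)
$O{\left(v \right)} = 1 + v$ ($O{\left(v \right)} = v + 1 = 1 + v$)
$c{\left(F,d \right)} = - \frac{13}{2}$ ($c{\left(F,d \right)} = 3 - \frac{19}{2} = - \frac{13}{2}$)
$\left(26284 + 39139\right) \left(\left(-24 + 112 \left(-73\right)\right) + c{\left(128,-25 \right)}\right) = \left(26284 + 39139\right) \left(\left(-24 + 112 \left(-73\right)\right) - \frac{13}{2}\right) = 65423 \left(\left(-24 - 8176\right) - \frac{13}{2}\right) = 65423 \left(-8200 - \frac{13}{2}\right) = 65423 \left(- \frac{16413}{2}\right) = - \frac{1073787699}{2}$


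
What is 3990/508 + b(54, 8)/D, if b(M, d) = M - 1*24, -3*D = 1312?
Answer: 648645/83312 ≈ 7.7857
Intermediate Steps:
D = -1312/3 (D = -⅓*1312 = -1312/3 ≈ -437.33)
b(M, d) = -24 + M (b(M, d) = M - 24 = -24 + M)
3990/508 + b(54, 8)/D = 3990/508 + (-24 + 54)/(-1312/3) = 3990*(1/508) + 30*(-3/1312) = 1995/254 - 45/656 = 648645/83312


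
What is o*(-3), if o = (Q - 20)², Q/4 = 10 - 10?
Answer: -1200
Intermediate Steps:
Q = 0 (Q = 4*(10 - 10) = 4*0 = 0)
o = 400 (o = (0 - 20)² = (-20)² = 400)
o*(-3) = 400*(-3) = -1200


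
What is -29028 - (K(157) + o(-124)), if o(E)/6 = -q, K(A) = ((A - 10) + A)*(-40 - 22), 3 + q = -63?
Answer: -10576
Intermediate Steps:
q = -66 (q = -3 - 63 = -66)
K(A) = 620 - 124*A (K(A) = ((-10 + A) + A)*(-62) = (-10 + 2*A)*(-62) = 620 - 124*A)
o(E) = 396 (o(E) = 6*(-1*(-66)) = 6*66 = 396)
-29028 - (K(157) + o(-124)) = -29028 - ((620 - 124*157) + 396) = -29028 - ((620 - 19468) + 396) = -29028 - (-18848 + 396) = -29028 - 1*(-18452) = -29028 + 18452 = -10576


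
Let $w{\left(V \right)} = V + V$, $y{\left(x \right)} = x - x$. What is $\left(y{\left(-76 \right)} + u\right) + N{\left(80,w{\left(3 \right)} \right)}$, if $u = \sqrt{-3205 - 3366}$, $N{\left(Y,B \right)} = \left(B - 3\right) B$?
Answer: $18 + i \sqrt{6571} \approx 18.0 + 81.062 i$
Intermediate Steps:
$y{\left(x \right)} = 0$
$w{\left(V \right)} = 2 V$
$N{\left(Y,B \right)} = B \left(-3 + B\right)$ ($N{\left(Y,B \right)} = \left(-3 + B\right) B = B \left(-3 + B\right)$)
$u = i \sqrt{6571}$ ($u = \sqrt{-6571} = i \sqrt{6571} \approx 81.062 i$)
$\left(y{\left(-76 \right)} + u\right) + N{\left(80,w{\left(3 \right)} \right)} = \left(0 + i \sqrt{6571}\right) + 2 \cdot 3 \left(-3 + 2 \cdot 3\right) = i \sqrt{6571} + 6 \left(-3 + 6\right) = i \sqrt{6571} + 6 \cdot 3 = i \sqrt{6571} + 18 = 18 + i \sqrt{6571}$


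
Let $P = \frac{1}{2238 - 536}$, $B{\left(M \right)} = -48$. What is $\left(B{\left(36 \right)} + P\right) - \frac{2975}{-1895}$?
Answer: $- \frac{29949715}{645058} \approx -46.43$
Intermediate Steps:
$P = \frac{1}{1702} \approx 0.00058754$
$\left(B{\left(36 \right)} + P\right) - \frac{2975}{-1895} = \left(-48 + \frac{1}{1702}\right) - \frac{2975}{-1895} = - \frac{81695}{1702} - - \frac{595}{379} = - \frac{81695}{1702} + \frac{595}{379} = - \frac{29949715}{645058}$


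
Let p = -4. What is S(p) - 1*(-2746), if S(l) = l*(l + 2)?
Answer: 2754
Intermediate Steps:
S(l) = l*(2 + l)
S(p) - 1*(-2746) = -4*(2 - 4) - 1*(-2746) = -4*(-2) + 2746 = 8 + 2746 = 2754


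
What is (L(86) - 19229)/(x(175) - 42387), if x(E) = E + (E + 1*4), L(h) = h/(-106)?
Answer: 1019180/2227749 ≈ 0.45749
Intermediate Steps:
L(h) = -h/106 (L(h) = h*(-1/106) = -h/106)
x(E) = 4 + 2*E (x(E) = E + (E + 4) = E + (4 + E) = 4 + 2*E)
(L(86) - 19229)/(x(175) - 42387) = (-1/106*86 - 19229)/((4 + 2*175) - 42387) = (-43/53 - 19229)/((4 + 350) - 42387) = -1019180/(53*(354 - 42387)) = -1019180/53/(-42033) = -1019180/53*(-1/42033) = 1019180/2227749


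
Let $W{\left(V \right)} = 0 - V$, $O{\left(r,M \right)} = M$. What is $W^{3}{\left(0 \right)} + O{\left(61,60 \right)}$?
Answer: $60$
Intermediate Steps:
$W{\left(V \right)} = - V$
$W^{3}{\left(0 \right)} + O{\left(61,60 \right)} = \left(\left(-1\right) 0\right)^{3} + 60 = 0^{3} + 60 = 0 + 60 = 60$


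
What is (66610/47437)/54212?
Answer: 33305/1285827322 ≈ 2.5902e-5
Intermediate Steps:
(66610/47437)/54212 = (66610*(1/47437))*(1/54212) = (66610/47437)*(1/54212) = 33305/1285827322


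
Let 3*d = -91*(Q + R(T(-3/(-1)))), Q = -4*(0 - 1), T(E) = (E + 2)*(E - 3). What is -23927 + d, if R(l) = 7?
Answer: -72782/3 ≈ -24261.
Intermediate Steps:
T(E) = (-3 + E)*(2 + E) (T(E) = (2 + E)*(-3 + E) = (-3 + E)*(2 + E))
Q = 4 (Q = -4*(-1) = 4)
d = -1001/3 (d = (-91*(4 + 7))/3 = (-91*11)/3 = (⅓)*(-1001) = -1001/3 ≈ -333.67)
-23927 + d = -23927 - 1001/3 = -72782/3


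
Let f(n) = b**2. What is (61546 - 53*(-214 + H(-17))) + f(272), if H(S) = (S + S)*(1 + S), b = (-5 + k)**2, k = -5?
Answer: 54056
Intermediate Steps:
b = 100 (b = (-5 - 5)**2 = (-10)**2 = 100)
H(S) = 2*S*(1 + S) (H(S) = (2*S)*(1 + S) = 2*S*(1 + S))
f(n) = 10000 (f(n) = 100**2 = 10000)
(61546 - 53*(-214 + H(-17))) + f(272) = (61546 - 53*(-214 + 2*(-17)*(1 - 17))) + 10000 = (61546 - 53*(-214 + 2*(-17)*(-16))) + 10000 = (61546 - 53*(-214 + 544)) + 10000 = (61546 - 53*330) + 10000 = (61546 - 17490) + 10000 = 44056 + 10000 = 54056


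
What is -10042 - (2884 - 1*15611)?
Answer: 2685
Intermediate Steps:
-10042 - (2884 - 1*15611) = -10042 - (2884 - 15611) = -10042 - 1*(-12727) = -10042 + 12727 = 2685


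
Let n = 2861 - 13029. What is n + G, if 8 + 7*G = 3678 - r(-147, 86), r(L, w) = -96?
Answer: -9630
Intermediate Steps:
n = -10168
G = 538 (G = -8/7 + (3678 - 1*(-96))/7 = -8/7 + (3678 + 96)/7 = -8/7 + (1/7)*3774 = -8/7 + 3774/7 = 538)
n + G = -10168 + 538 = -9630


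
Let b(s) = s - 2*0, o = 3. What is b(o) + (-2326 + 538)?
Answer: -1785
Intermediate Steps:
b(s) = s (b(s) = s + 0 = s)
b(o) + (-2326 + 538) = 3 + (-2326 + 538) = 3 - 1788 = -1785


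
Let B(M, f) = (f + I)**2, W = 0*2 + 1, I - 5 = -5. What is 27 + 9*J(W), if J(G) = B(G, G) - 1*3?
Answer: 9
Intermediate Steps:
I = 0 (I = 5 - 5 = 0)
W = 1 (W = 0 + 1 = 1)
B(M, f) = f**2 (B(M, f) = (f + 0)**2 = f**2)
J(G) = -3 + G**2 (J(G) = G**2 - 1*3 = G**2 - 3 = -3 + G**2)
27 + 9*J(W) = 27 + 9*(-3 + 1**2) = 27 + 9*(-3 + 1) = 27 + 9*(-2) = 27 - 18 = 9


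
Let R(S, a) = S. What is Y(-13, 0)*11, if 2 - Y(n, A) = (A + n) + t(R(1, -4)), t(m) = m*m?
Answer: 154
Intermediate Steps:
t(m) = m²
Y(n, A) = 1 - A - n (Y(n, A) = 2 - ((A + n) + 1²) = 2 - ((A + n) + 1) = 2 - (1 + A + n) = 2 + (-1 - A - n) = 1 - A - n)
Y(-13, 0)*11 = (1 - 1*0 - 1*(-13))*11 = (1 + 0 + 13)*11 = 14*11 = 154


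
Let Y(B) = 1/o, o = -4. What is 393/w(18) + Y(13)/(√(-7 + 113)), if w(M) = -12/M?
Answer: -1179/2 - √106/424 ≈ -589.52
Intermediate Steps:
Y(B) = -¼ (Y(B) = 1/(-4) = -¼)
393/w(18) + Y(13)/(√(-7 + 113)) = 393/((-12/18)) - 1/(4*√(-7 + 113)) = 393/((-12*1/18)) - √106/106/4 = 393/(-⅔) - √106/424 = 393*(-3/2) - √106/424 = -1179/2 - √106/424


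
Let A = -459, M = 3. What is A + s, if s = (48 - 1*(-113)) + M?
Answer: -295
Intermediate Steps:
s = 164 (s = (48 - 1*(-113)) + 3 = (48 + 113) + 3 = 161 + 3 = 164)
A + s = -459 + 164 = -295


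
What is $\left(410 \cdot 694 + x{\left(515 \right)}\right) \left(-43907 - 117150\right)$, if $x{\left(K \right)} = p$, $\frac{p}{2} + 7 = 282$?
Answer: $-45915740130$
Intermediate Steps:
$p = 550$ ($p = -14 + 2 \cdot 282 = -14 + 564 = 550$)
$x{\left(K \right)} = 550$
$\left(410 \cdot 694 + x{\left(515 \right)}\right) \left(-43907 - 117150\right) = \left(410 \cdot 694 + 550\right) \left(-43907 - 117150\right) = \left(284540 + 550\right) \left(-161057\right) = 285090 \left(-161057\right) = -45915740130$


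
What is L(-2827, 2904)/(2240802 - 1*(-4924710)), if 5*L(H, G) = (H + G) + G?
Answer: 2981/35827560 ≈ 8.3204e-5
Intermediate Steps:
L(H, G) = H/5 + 2*G/5 (L(H, G) = ((H + G) + G)/5 = ((G + H) + G)/5 = (H + 2*G)/5 = H/5 + 2*G/5)
L(-2827, 2904)/(2240802 - 1*(-4924710)) = ((⅕)*(-2827) + (⅖)*2904)/(2240802 - 1*(-4924710)) = (-2827/5 + 5808/5)/(2240802 + 4924710) = (2981/5)/7165512 = (2981/5)*(1/7165512) = 2981/35827560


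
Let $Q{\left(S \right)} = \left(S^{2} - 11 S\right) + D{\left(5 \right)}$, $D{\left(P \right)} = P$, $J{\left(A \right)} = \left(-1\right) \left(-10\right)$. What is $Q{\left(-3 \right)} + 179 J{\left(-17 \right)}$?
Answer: $1837$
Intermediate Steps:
$J{\left(A \right)} = 10$
$Q{\left(S \right)} = 5 + S^{2} - 11 S$ ($Q{\left(S \right)} = \left(S^{2} - 11 S\right) + 5 = 5 + S^{2} - 11 S$)
$Q{\left(-3 \right)} + 179 J{\left(-17 \right)} = \left(5 + \left(-3\right)^{2} - -33\right) + 179 \cdot 10 = \left(5 + 9 + 33\right) + 1790 = 47 + 1790 = 1837$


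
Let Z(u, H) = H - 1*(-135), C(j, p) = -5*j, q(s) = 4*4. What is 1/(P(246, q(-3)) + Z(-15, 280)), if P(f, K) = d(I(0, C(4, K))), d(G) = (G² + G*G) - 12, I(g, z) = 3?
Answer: 1/421 ≈ 0.0023753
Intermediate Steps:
q(s) = 16
Z(u, H) = 135 + H (Z(u, H) = H + 135 = 135 + H)
d(G) = -12 + 2*G² (d(G) = (G² + G²) - 12 = 2*G² - 12 = -12 + 2*G²)
P(f, K) = 6 (P(f, K) = -12 + 2*3² = -12 + 2*9 = -12 + 18 = 6)
1/(P(246, q(-3)) + Z(-15, 280)) = 1/(6 + (135 + 280)) = 1/(6 + 415) = 1/421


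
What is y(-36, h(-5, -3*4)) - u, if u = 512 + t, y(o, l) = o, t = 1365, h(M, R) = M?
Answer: -1913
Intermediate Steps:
u = 1877 (u = 512 + 1365 = 1877)
y(-36, h(-5, -3*4)) - u = -36 - 1*1877 = -36 - 1877 = -1913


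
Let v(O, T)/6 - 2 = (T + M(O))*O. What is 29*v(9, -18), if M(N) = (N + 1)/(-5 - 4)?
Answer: -29580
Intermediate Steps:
M(N) = -⅑ - N/9 (M(N) = (1 + N)/(-9) = (1 + N)*(-⅑) = -⅑ - N/9)
v(O, T) = 12 + 6*O*(-⅑ + T - O/9) (v(O, T) = 12 + 6*((T + (-⅑ - O/9))*O) = 12 + 6*((-⅑ + T - O/9)*O) = 12 + 6*(O*(-⅑ + T - O/9)) = 12 + 6*O*(-⅑ + T - O/9))
29*v(9, -18) = 29*(12 + 6*9*(-18) - ⅔*9*(1 + 9)) = 29*(12 - 972 - ⅔*9*10) = 29*(12 - 972 - 60) = 29*(-1020) = -29580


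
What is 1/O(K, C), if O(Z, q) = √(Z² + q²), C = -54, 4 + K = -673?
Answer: √461245/461245 ≈ 0.0014724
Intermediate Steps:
K = -677 (K = -4 - 673 = -677)
1/O(K, C) = 1/(√((-677)² + (-54)²)) = 1/(√(458329 + 2916)) = 1/(√461245) = √461245/461245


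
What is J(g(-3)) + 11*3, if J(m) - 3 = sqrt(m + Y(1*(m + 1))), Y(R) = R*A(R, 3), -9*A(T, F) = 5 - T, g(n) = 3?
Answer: 36 + sqrt(23)/3 ≈ 37.599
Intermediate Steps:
A(T, F) = -5/9 + T/9 (A(T, F) = -(5 - T)/9 = -5/9 + T/9)
Y(R) = R*(-5/9 + R/9)
J(m) = 3 + sqrt(m + (1 + m)*(-4 + m)/9) (J(m) = 3 + sqrt(m + (1*(m + 1))*(-5 + 1*(m + 1))/9) = 3 + sqrt(m + (1*(1 + m))*(-5 + 1*(1 + m))/9) = 3 + sqrt(m + (1 + m)*(-5 + (1 + m))/9) = 3 + sqrt(m + (1 + m)*(-4 + m)/9))
J(g(-3)) + 11*3 = (3 + sqrt(-4 + 3**2 + 6*3)/3) + 11*3 = (3 + sqrt(-4 + 9 + 18)/3) + 33 = (3 + sqrt(23)/3) + 33 = 36 + sqrt(23)/3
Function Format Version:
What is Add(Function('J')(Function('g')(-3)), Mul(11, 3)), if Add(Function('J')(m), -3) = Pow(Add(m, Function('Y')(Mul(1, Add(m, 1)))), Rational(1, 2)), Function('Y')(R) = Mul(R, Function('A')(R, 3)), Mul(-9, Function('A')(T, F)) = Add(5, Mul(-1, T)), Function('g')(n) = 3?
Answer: Add(36, Mul(Rational(1, 3), Pow(23, Rational(1, 2)))) ≈ 37.599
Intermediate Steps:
Function('A')(T, F) = Add(Rational(-5, 9), Mul(Rational(1, 9), T)) (Function('A')(T, F) = Mul(Rational(-1, 9), Add(5, Mul(-1, T))) = Add(Rational(-5, 9), Mul(Rational(1, 9), T)))
Function('Y')(R) = Mul(R, Add(Rational(-5, 9), Mul(Rational(1, 9), R)))
Function('J')(m) = Add(3, Pow(Add(m, Mul(Rational(1, 9), Add(1, m), Add(-4, m))), Rational(1, 2))) (Function('J')(m) = Add(3, Pow(Add(m, Mul(Rational(1, 9), Mul(1, Add(m, 1)), Add(-5, Mul(1, Add(m, 1))))), Rational(1, 2))) = Add(3, Pow(Add(m, Mul(Rational(1, 9), Mul(1, Add(1, m)), Add(-5, Mul(1, Add(1, m))))), Rational(1, 2))) = Add(3, Pow(Add(m, Mul(Rational(1, 9), Add(1, m), Add(-5, Add(1, m)))), Rational(1, 2))) = Add(3, Pow(Add(m, Mul(Rational(1, 9), Add(1, m), Add(-4, m))), Rational(1, 2))))
Add(Function('J')(Function('g')(-3)), Mul(11, 3)) = Add(Add(3, Mul(Rational(1, 3), Pow(Add(-4, Pow(3, 2), Mul(6, 3)), Rational(1, 2)))), Mul(11, 3)) = Add(Add(3, Mul(Rational(1, 3), Pow(Add(-4, 9, 18), Rational(1, 2)))), 33) = Add(Add(3, Mul(Rational(1, 3), Pow(23, Rational(1, 2)))), 33) = Add(36, Mul(Rational(1, 3), Pow(23, Rational(1, 2))))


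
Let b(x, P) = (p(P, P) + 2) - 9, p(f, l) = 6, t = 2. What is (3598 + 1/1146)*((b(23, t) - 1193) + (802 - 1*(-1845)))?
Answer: 5991167977/1146 ≈ 5.2279e+6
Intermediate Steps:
b(x, P) = -1 (b(x, P) = (6 + 2) - 9 = 8 - 9 = -1)
(3598 + 1/1146)*((b(23, t) - 1193) + (802 - 1*(-1845))) = (3598 + 1/1146)*((-1 - 1193) + (802 - 1*(-1845))) = (3598 + 1/1146)*(-1194 + (802 + 1845)) = 4123309*(-1194 + 2647)/1146 = (4123309/1146)*1453 = 5991167977/1146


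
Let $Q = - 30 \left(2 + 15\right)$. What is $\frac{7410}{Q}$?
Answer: $- \frac{247}{17} \approx -14.529$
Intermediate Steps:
$Q = -510$ ($Q = \left(-30\right) 17 = -510$)
$\frac{7410}{Q} = \frac{7410}{-510} = 7410 \left(- \frac{1}{510}\right) = - \frac{247}{17}$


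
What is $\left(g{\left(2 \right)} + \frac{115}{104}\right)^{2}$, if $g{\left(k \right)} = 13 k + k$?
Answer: $\frac{9162729}{10816} \approx 847.15$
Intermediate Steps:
$g{\left(k \right)} = 14 k$
$\left(g{\left(2 \right)} + \frac{115}{104}\right)^{2} = \left(14 \cdot 2 + \frac{115}{104}\right)^{2} = \left(28 + 115 \cdot \frac{1}{104}\right)^{2} = \left(28 + \frac{115}{104}\right)^{2} = \left(\frac{3027}{104}\right)^{2} = \frac{9162729}{10816}$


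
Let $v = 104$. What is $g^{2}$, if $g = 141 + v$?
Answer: $60025$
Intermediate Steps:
$g = 245$ ($g = 141 + 104 = 245$)
$g^{2} = 245^{2} = 60025$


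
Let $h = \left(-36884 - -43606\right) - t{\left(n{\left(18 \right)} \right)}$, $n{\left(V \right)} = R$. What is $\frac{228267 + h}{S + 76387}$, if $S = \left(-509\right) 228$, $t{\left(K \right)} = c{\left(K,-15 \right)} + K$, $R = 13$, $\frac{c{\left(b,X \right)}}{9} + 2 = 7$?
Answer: $- \frac{234931}{39665} \approx -5.9229$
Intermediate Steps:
$c{\left(b,X \right)} = 45$ ($c{\left(b,X \right)} = -18 + 9 \cdot 7 = -18 + 63 = 45$)
$n{\left(V \right)} = 13$
$t{\left(K \right)} = 45 + K$
$h = 6664$ ($h = \left(-36884 - -43606\right) - \left(45 + 13\right) = \left(-36884 + 43606\right) - 58 = 6722 - 58 = 6664$)
$S = -116052$
$\frac{228267 + h}{S + 76387} = \frac{228267 + 6664}{-116052 + 76387} = \frac{234931}{-39665} = 234931 \left(- \frac{1}{39665}\right) = - \frac{234931}{39665}$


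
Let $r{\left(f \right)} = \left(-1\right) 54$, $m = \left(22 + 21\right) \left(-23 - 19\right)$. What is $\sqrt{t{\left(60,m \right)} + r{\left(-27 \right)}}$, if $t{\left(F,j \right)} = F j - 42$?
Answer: $2 i \sqrt{27114} \approx 329.33 i$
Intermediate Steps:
$m = -1806$ ($m = 43 \left(-42\right) = -1806$)
$r{\left(f \right)} = -54$
$t{\left(F,j \right)} = -42 + F j$
$\sqrt{t{\left(60,m \right)} + r{\left(-27 \right)}} = \sqrt{\left(-42 + 60 \left(-1806\right)\right) - 54} = \sqrt{\left(-42 - 108360\right) - 54} = \sqrt{-108402 - 54} = \sqrt{-108456} = 2 i \sqrt{27114}$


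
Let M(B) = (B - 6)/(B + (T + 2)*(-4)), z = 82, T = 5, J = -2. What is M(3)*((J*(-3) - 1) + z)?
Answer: 261/25 ≈ 10.440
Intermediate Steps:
M(B) = (-6 + B)/(-28 + B) (M(B) = (B - 6)/(B + (5 + 2)*(-4)) = (-6 + B)/(B + 7*(-4)) = (-6 + B)/(B - 28) = (-6 + B)/(-28 + B))
M(3)*((J*(-3) - 1) + z) = ((-6 + 3)/(-28 + 3))*((-2*(-3) - 1) + 82) = (-3/(-25))*((6 - 1) + 82) = (-1/25*(-3))*(5 + 82) = (3/25)*87 = 261/25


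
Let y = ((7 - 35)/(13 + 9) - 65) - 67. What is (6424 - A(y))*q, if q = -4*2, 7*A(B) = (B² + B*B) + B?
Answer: -9271536/847 ≈ -10946.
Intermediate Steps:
y = -1466/11 (y = (-28/22 - 65) - 67 = (-28*1/22 - 65) - 67 = (-14/11 - 65) - 67 = -729/11 - 67 = -1466/11 ≈ -133.27)
A(B) = B/7 + 2*B²/7 (A(B) = ((B² + B*B) + B)/7 = ((B² + B²) + B)/7 = (2*B² + B)/7 = (B + 2*B²)/7 = B/7 + 2*B²/7)
q = -8
(6424 - A(y))*q = (6424 - (-1466)*(1 + 2*(-1466/11))/(7*11))*(-8) = (6424 - (-1466)*(1 - 2932/11)/(7*11))*(-8) = (6424 - (-1466)*(-2921)/(7*11*11))*(-8) = (6424 - 1*4282186/847)*(-8) = (6424 - 4282186/847)*(-8) = (1158942/847)*(-8) = -9271536/847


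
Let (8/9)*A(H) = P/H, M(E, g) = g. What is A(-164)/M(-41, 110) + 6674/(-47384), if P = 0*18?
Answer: -3337/23692 ≈ -0.14085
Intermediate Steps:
P = 0
A(H) = 0 (A(H) = 9*(0/H)/8 = (9/8)*0 = 0)
A(-164)/M(-41, 110) + 6674/(-47384) = 0/110 + 6674/(-47384) = 0*(1/110) + 6674*(-1/47384) = 0 - 3337/23692 = -3337/23692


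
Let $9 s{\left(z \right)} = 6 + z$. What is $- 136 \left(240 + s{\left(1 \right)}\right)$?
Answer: $- \frac{294712}{9} \approx -32746.0$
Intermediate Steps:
$s{\left(z \right)} = \frac{2}{3} + \frac{z}{9}$ ($s{\left(z \right)} = \frac{6 + z}{9} = \frac{2}{3} + \frac{z}{9}$)
$- 136 \left(240 + s{\left(1 \right)}\right) = - 136 \left(240 + \left(\frac{2}{3} + \frac{1}{9} \cdot 1\right)\right) = - 136 \left(240 + \left(\frac{2}{3} + \frac{1}{9}\right)\right) = - 136 \left(240 + \frac{7}{9}\right) = \left(-136\right) \frac{2167}{9} = - \frac{294712}{9}$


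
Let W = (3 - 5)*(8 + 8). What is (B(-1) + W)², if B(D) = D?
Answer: 1089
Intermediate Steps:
W = -32 (W = -2*16 = -32)
(B(-1) + W)² = (-1 - 32)² = (-33)² = 1089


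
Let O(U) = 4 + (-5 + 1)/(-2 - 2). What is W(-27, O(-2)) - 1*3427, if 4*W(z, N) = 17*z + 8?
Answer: -14159/4 ≈ -3539.8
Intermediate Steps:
O(U) = 5 (O(U) = 4 - 4/(-4) = 4 - 4*(-¼) = 4 + 1 = 5)
W(z, N) = 2 + 17*z/4 (W(z, N) = (17*z + 8)/4 = (8 + 17*z)/4 = 2 + 17*z/4)
W(-27, O(-2)) - 1*3427 = (2 + (17/4)*(-27)) - 1*3427 = (2 - 459/4) - 3427 = -451/4 - 3427 = -14159/4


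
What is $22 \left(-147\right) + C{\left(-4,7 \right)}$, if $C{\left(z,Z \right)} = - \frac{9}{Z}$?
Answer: $- \frac{22647}{7} \approx -3235.3$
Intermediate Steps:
$22 \left(-147\right) + C{\left(-4,7 \right)} = 22 \left(-147\right) - \frac{9}{7} = -3234 - \frac{9}{7} = - \frac{22647}{7}$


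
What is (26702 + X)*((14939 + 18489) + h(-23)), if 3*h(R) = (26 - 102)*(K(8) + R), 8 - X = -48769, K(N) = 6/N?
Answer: 7696971025/3 ≈ 2.5657e+9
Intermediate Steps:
X = 48777 (X = 8 - 1*(-48769) = 8 + 48769 = 48777)
h(R) = -19 - 76*R/3 (h(R) = ((26 - 102)*(6/8 + R))/3 = (-76*(6*(⅛) + R))/3 = (-76*(¾ + R))/3 = (-57 - 76*R)/3 = -19 - 76*R/3)
(26702 + X)*((14939 + 18489) + h(-23)) = (26702 + 48777)*((14939 + 18489) + (-19 - 76/3*(-23))) = 75479*(33428 + (-19 + 1748/3)) = 75479*(33428 + 1691/3) = 75479*(101975/3) = 7696971025/3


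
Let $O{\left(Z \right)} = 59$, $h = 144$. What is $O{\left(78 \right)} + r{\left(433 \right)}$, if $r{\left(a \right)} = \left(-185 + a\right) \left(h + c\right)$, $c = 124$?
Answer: $66523$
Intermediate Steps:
$r{\left(a \right)} = -49580 + 268 a$ ($r{\left(a \right)} = \left(-185 + a\right) \left(144 + 124\right) = \left(-185 + a\right) 268 = -49580 + 268 a$)
$O{\left(78 \right)} + r{\left(433 \right)} = 59 + \left(-49580 + 268 \cdot 433\right) = 59 + \left(-49580 + 116044\right) = 59 + 66464 = 66523$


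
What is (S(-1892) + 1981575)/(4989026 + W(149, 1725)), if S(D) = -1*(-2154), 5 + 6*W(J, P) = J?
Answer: 3837/9650 ≈ 0.39762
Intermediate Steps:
W(J, P) = -5/6 + J/6
S(D) = 2154
(S(-1892) + 1981575)/(4989026 + W(149, 1725)) = (2154 + 1981575)/(4989026 + (-5/6 + (1/6)*149)) = 1983729/(4989026 + (-5/6 + 149/6)) = 1983729/(4989026 + 24) = 1983729/4989050 = 1983729*(1/4989050) = 3837/9650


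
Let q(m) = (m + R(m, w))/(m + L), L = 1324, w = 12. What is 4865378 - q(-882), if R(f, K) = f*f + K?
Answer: 1074860011/221 ≈ 4.8636e+6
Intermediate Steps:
R(f, K) = K + f² (R(f, K) = f² + K = K + f²)
q(m) = (12 + m + m²)/(1324 + m) (q(m) = (m + (12 + m²))/(m + 1324) = (12 + m + m²)/(1324 + m))
4865378 - q(-882) = 4865378 - (12 - 882 + (-882)²)/(1324 - 882) = 4865378 - (12 - 882 + 777924)/442 = 4865378 - 777054/442 = 4865378 - 1*388527/221 = 4865378 - 388527/221 = 1074860011/221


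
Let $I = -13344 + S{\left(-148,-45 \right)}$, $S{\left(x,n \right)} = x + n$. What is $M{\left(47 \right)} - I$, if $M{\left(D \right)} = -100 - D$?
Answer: $13390$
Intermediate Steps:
$S{\left(x,n \right)} = n + x$
$I = -13537$ ($I = -13344 - 193 = -13537$)
$M{\left(47 \right)} - I = \left(-100 - 47\right) - -13537 = \left(-100 - 47\right) + 13537 = -147 + 13537 = 13390$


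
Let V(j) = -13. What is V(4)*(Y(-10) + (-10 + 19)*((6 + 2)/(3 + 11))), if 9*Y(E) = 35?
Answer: -7397/63 ≈ -117.41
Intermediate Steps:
Y(E) = 35/9 (Y(E) = (⅑)*35 = 35/9)
V(4)*(Y(-10) + (-10 + 19)*((6 + 2)/(3 + 11))) = -13*(35/9 + (-10 + 19)*((6 + 2)/(3 + 11))) = -13*(35/9 + 9*(8/14)) = -13*(35/9 + 9*(8*(1/14))) = -13*(35/9 + 9*(4/7)) = -13*(35/9 + 36/7) = -13*569/63 = -7397/63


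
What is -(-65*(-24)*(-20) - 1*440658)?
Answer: 471858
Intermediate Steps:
-(-65*(-24)*(-20) - 1*440658) = -(1560*(-20) - 440658) = -(-31200 - 440658) = -1*(-471858) = 471858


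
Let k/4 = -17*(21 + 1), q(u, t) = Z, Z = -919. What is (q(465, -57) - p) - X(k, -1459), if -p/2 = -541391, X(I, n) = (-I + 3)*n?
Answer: 1103340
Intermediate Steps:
q(u, t) = -919
k = -1496 (k = 4*(-17*(21 + 1)) = 4*(-17*22) = 4*(-374) = -1496)
X(I, n) = n*(3 - I) (X(I, n) = (3 - I)*n = n*(3 - I))
p = 1082782 (p = -2*(-541391) = 1082782)
(q(465, -57) - p) - X(k, -1459) = (-919 - 1*1082782) - (-1459)*(3 - 1*(-1496)) = (-919 - 1082782) - (-1459)*(3 + 1496) = -1083701 - (-1459)*1499 = -1083701 - 1*(-2187041) = -1083701 + 2187041 = 1103340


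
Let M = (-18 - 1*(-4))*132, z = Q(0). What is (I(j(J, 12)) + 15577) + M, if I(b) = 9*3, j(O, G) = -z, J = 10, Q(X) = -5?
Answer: 13756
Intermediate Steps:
z = -5
j(O, G) = 5 (j(O, G) = -1*(-5) = 5)
I(b) = 27
M = -1848 (M = (-18 + 4)*132 = -14*132 = -1848)
(I(j(J, 12)) + 15577) + M = (27 + 15577) - 1848 = 15604 - 1848 = 13756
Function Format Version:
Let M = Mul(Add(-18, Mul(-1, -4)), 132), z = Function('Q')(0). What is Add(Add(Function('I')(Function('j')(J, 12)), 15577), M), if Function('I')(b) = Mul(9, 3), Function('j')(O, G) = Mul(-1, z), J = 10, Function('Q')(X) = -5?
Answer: 13756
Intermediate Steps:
z = -5
Function('j')(O, G) = 5 (Function('j')(O, G) = Mul(-1, -5) = 5)
Function('I')(b) = 27
M = -1848 (M = Mul(Add(-18, 4), 132) = Mul(-14, 132) = -1848)
Add(Add(Function('I')(Function('j')(J, 12)), 15577), M) = Add(Add(27, 15577), -1848) = Add(15604, -1848) = 13756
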